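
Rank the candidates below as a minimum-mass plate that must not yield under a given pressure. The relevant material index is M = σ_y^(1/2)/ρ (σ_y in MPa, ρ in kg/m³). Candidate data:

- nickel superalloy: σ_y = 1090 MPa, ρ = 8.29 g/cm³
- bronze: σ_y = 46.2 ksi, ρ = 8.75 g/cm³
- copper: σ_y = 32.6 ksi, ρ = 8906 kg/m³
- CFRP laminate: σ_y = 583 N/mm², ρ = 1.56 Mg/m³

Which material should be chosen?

Convert each candidate to consistent units, then evaluate M:
  nickel superalloy: σ_y = 1090 MPa, ρ = 8290 kg/m³
  bronze: σ_y = 318.5 MPa, ρ = 8750 kg/m³
  copper: σ_y = 224.8 MPa, ρ = 8906 kg/m³
  CFRP laminate: σ_y = 583.0 MPa, ρ = 1560 kg/m³
  CFRP laminate: M = 15.5×10⁻³
  nickel superalloy: M = 3.98×10⁻³
  bronze: M = 2.04×10⁻³
  copper: M = 1.68×10⁻³
Highest index: CFRP laminate.

CFRP laminate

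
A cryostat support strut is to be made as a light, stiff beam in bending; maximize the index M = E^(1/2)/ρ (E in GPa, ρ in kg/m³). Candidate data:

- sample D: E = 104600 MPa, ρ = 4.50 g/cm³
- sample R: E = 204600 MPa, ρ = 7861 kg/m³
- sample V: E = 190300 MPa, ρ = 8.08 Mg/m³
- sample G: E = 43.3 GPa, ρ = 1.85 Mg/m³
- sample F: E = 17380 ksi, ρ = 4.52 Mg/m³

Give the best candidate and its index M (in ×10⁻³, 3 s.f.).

sample G, M = 3.56×10⁻³

In SI units:
  sample D: E = 104.6 GPa, ρ = 4500 kg/m³
  sample R: E = 204.6 GPa, ρ = 7861 kg/m³
  sample V: E = 190.3 GPa, ρ = 8080 kg/m³
  sample G: E = 43.30 GPa, ρ = 1850 kg/m³
  sample F: E = 119.8 GPa, ρ = 4520 kg/m³
  sample G: M = 3.56×10⁻³
  sample F: M = 2.42×10⁻³
  sample D: M = 2.27×10⁻³
  sample R: M = 1.82×10⁻³
  sample V: M = 1.71×10⁻³
Highest index: sample G.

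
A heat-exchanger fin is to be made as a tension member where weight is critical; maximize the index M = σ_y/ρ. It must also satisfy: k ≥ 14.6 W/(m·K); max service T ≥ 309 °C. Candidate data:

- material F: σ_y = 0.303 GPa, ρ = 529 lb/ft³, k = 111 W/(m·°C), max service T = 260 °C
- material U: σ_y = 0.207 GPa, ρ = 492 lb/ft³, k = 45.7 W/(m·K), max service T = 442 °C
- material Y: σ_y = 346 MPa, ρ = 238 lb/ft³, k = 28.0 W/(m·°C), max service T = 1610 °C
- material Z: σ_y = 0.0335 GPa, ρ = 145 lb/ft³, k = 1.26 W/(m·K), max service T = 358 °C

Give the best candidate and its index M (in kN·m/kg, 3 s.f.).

material Y, M = 90.8 kN·m/kg

Screen on constraints: k ≥ 14.6 W/(m·K); max service T ≥ 309 °C. Survivors: material U, material Y.
Convert each candidate to consistent units, then evaluate M:
  material U: σ_y = 207.0 MPa, ρ = 7881 kg/m³
  material Y: σ_y = 346.0 MPa, ρ = 3812 kg/m³
  material Y: M = 90.8 kN·m/kg
  material U: M = 26.3 kN·m/kg
Material Y has the largest M.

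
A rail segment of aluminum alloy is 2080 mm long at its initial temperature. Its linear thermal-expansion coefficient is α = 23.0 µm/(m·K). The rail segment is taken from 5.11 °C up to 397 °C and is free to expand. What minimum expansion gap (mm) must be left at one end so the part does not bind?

18.7 mm

ΔT = 397 − 5.11 = 391.9 K.
ΔL = α·L₀·ΔT = 23.0×10⁻⁶ × 2080 mm × 391.9 K = 18.7 mm.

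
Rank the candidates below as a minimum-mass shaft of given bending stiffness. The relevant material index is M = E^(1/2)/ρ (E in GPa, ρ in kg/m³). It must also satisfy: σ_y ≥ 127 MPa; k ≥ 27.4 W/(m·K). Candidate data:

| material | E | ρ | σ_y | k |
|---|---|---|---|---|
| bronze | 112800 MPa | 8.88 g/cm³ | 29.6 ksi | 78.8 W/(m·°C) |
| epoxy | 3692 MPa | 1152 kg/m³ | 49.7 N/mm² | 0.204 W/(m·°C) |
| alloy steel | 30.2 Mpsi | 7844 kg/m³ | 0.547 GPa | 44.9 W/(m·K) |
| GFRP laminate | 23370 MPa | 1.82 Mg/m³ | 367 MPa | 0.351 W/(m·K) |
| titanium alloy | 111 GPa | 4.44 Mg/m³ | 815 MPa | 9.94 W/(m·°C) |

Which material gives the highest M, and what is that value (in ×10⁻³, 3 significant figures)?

alloy steel, M = 1.84×10⁻³

Screen on constraints: σ_y ≥ 127 MPa; k ≥ 27.4 W/(m·K). Survivors: bronze, alloy steel.
In SI units:
  bronze: E = 112.8 GPa, ρ = 8880 kg/m³
  alloy steel: E = 208.2 GPa, ρ = 7844 kg/m³
  alloy steel: M = 1.84×10⁻³
  bronze: M = 1.20×10⁻³
The maximum is for alloy steel.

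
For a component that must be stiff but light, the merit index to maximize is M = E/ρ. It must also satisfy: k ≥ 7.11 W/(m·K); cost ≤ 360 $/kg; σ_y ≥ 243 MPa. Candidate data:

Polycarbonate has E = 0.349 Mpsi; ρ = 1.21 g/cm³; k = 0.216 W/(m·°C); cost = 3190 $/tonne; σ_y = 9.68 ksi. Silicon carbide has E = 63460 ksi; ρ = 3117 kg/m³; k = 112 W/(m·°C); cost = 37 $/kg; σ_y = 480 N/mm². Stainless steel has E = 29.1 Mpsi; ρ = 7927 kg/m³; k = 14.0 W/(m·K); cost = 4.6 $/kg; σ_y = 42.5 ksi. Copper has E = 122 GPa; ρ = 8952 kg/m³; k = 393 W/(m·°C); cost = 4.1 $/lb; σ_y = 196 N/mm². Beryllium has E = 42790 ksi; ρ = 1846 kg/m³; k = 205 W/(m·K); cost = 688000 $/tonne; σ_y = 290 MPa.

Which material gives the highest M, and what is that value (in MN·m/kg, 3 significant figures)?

silicon carbide, M = 140 MN·m/kg

Screen on constraints: k ≥ 7.11 W/(m·K); cost ≤ 360 $/kg; σ_y ≥ 243 MPa. Survivors: silicon carbide, stainless steel.
Normalizing units and computing the index:
  silicon carbide: E = 437.5 GPa, ρ = 3117 kg/m³
  stainless steel: E = 200.6 GPa, ρ = 7927 kg/m³
  silicon carbide: M = 140 MN·m/kg
  stainless steel: M = 25.3 MN·m/kg
Silicon carbide ranks first.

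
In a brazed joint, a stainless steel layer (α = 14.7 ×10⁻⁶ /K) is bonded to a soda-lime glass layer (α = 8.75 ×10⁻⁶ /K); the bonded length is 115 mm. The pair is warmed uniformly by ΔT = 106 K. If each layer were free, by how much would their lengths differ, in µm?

72.5 µm

Δα = |14.7 − 8.75|×10⁻⁶/K = 5.95×10⁻⁶/K.
ΔL_mismatch = Δα·L·ΔT = 5.95×10⁻⁶ × 115.0 mm × 106.0 K = 72.5 µm.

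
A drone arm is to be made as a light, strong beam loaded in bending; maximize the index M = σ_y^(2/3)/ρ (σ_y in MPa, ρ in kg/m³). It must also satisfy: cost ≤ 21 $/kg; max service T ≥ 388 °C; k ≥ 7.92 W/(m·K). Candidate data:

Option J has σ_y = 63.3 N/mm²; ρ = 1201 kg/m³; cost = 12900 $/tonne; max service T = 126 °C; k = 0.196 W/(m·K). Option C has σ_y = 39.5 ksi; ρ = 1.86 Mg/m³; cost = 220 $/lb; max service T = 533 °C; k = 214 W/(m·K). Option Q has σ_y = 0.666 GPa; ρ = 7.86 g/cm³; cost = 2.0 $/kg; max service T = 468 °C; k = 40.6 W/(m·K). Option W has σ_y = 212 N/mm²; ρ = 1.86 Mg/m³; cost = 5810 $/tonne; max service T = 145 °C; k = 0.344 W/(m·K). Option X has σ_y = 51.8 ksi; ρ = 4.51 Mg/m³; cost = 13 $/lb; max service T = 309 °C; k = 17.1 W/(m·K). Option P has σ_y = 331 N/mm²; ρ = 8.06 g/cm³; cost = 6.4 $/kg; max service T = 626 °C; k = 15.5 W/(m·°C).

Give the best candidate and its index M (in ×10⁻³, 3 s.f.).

Screen on constraints: cost ≤ 21 $/kg; max service T ≥ 388 °C; k ≥ 7.92 W/(m·K). Survivors: option Q, option P.
Convert each candidate to consistent units, then evaluate M:
  option Q: σ_y = 666.0 MPa, ρ = 7860 kg/m³
  option P: σ_y = 331.0 MPa, ρ = 8060 kg/m³
  option Q: M = 9.70×10⁻³
  option P: M = 5.94×10⁻³
Option Q has the largest M.

option Q, M = 9.70×10⁻³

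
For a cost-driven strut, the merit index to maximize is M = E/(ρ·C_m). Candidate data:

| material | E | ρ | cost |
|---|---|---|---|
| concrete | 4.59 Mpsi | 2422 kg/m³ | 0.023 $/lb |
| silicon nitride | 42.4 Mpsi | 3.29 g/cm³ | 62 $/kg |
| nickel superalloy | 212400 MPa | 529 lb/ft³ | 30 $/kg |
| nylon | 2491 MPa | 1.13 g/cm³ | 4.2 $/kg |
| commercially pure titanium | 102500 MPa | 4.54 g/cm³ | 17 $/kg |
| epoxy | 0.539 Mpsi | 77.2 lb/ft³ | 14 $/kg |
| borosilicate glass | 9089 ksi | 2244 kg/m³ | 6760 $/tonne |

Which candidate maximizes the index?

concrete

Putting every candidate on a common basis:
  concrete: E = 31.65 GPa, ρ = 2422 kg/m³, cost = 0.05071 $/kg
  silicon nitride: E = 292.3 GPa, ρ = 3290 kg/m³, cost = 62.00 $/kg
  nickel superalloy: E = 212.4 GPa, ρ = 8474 kg/m³, cost = 30.00 $/kg
  nylon: E = 2.491 GPa, ρ = 1130 kg/m³, cost = 4.200 $/kg
  commercially pure titanium: E = 102.5 GPa, ρ = 4540 kg/m³, cost = 17.00 $/kg
  epoxy: E = 3.716 GPa, ρ = 1237 kg/m³, cost = 14.00 $/kg
  borosilicate glass: E = 62.67 GPa, ρ = 2244 kg/m³, cost = 6.760 $/kg
  concrete: M = 258 MN·m per $
  borosilicate glass: M = 4.13 MN·m per $
  silicon nitride: M = 1.43 MN·m per $
  commercially pure titanium: M = 1.33 MN·m per $
  nickel superalloy: M = 0.836 MN·m per $
  nylon: M = 0.525 MN·m per $
  epoxy: M = 0.215 MN·m per $
Concrete ranks first.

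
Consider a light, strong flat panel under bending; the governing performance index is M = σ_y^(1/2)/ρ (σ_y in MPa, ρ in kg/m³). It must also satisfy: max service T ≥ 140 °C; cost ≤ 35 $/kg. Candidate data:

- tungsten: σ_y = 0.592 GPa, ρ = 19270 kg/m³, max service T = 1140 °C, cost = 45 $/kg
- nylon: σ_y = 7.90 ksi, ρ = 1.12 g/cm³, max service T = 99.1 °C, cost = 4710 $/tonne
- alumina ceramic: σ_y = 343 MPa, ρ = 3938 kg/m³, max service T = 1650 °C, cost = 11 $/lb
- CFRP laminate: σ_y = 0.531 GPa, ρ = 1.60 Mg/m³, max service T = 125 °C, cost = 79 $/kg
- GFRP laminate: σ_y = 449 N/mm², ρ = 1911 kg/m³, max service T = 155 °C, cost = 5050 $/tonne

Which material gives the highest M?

GFRP laminate

Screen on constraints: max service T ≥ 140 °C; cost ≤ 35 $/kg. Survivors: alumina ceramic, GFRP laminate.
Convert each candidate to consistent units, then evaluate M:
  alumina ceramic: σ_y = 343.0 MPa, ρ = 3938 kg/m³
  GFRP laminate: σ_y = 449.0 MPa, ρ = 1911 kg/m³
  GFRP laminate: M = 11.1×10⁻³
  alumina ceramic: M = 4.70×10⁻³
GFRP laminate ranks first.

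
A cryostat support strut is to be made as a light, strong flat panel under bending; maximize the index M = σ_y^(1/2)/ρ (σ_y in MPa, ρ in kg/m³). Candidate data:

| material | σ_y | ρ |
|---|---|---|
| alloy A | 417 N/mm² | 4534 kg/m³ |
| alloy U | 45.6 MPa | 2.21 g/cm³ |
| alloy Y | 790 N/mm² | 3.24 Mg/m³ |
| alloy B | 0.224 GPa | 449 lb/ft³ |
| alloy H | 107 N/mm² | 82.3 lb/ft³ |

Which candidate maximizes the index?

alloy Y

Putting every candidate on a common basis:
  alloy A: σ_y = 417.0 MPa, ρ = 4534 kg/m³
  alloy U: σ_y = 45.60 MPa, ρ = 2210 kg/m³
  alloy Y: σ_y = 790.0 MPa, ρ = 3240 kg/m³
  alloy B: σ_y = 224.0 MPa, ρ = 7192 kg/m³
  alloy H: σ_y = 107.0 MPa, ρ = 1318 kg/m³
  alloy Y: M = 8.67×10⁻³
  alloy H: M = 7.85×10⁻³
  alloy A: M = 4.50×10⁻³
  alloy U: M = 3.06×10⁻³
  alloy B: M = 2.08×10⁻³
Highest index: alloy Y.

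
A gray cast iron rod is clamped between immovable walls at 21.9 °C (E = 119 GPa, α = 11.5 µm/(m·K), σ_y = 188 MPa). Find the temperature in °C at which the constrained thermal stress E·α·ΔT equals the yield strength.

E·α·ΔT = 188.0 MPa ⇒ ΔT = 188.0 / (119.0×10³ × 11.5×10⁻⁶) = 137.4 K.
T = 21.9 + 137.4 = 159.3 °C.

159 °C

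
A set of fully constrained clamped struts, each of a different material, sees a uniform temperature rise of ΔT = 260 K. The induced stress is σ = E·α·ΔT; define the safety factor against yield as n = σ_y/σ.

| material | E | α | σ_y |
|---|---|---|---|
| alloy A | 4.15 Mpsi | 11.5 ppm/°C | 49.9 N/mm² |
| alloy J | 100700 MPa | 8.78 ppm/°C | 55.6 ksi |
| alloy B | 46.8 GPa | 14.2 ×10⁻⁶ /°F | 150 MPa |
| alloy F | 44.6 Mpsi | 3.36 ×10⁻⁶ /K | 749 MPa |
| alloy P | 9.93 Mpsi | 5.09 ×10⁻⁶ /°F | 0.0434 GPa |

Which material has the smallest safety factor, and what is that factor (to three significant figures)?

alloy P, n = 0.266

Converting E to GPa, α to ×10⁻⁶/K, σ_y to MPa, then σ and n for each:
  alloy A: E = 28.61, α = 11.5, σ_y = 49.90 → σ = 85.6 MPa, n = 0.583
  alloy J: E = 100.7, α = 8.78, σ_y = 383.3 → σ = 230 MPa, n = 1.67
  alloy B: E = 46.80, α = 25.6, σ_y = 150.0 → σ = 311 MPa, n = 0.482
  alloy F: E = 307.5, α = 3.36, σ_y = 749.0 → σ = 269 MPa, n = 2.79
  alloy P: E = 68.46, α = 9.16, σ_y = 43.40 → σ = 163 MPa, n = 0.266
Smallest n: alloy P with n = 0.266.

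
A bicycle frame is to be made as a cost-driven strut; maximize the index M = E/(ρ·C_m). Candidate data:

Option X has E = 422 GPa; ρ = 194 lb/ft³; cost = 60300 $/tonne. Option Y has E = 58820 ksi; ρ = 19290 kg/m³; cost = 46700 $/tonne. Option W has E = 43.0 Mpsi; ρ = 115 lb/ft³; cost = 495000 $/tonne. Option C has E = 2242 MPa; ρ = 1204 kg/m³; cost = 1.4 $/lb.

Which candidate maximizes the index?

Putting every candidate on a common basis:
  option X: E = 422.0 GPa, ρ = 3108 kg/m³, cost = 60.30 $/kg
  option Y: E = 405.5 GPa, ρ = 19290 kg/m³, cost = 46.70 $/kg
  option W: E = 296.5 GPa, ρ = 1842 kg/m³, cost = 495.0 $/kg
  option C: E = 2.242 GPa, ρ = 1204 kg/m³, cost = 3.086 $/kg
  option X: M = 2.25 MN·m per $
  option C: M = 0.603 MN·m per $
  option Y: M = 0.450 MN·m per $
  option W: M = 0.325 MN·m per $
Option X has the largest M.

option X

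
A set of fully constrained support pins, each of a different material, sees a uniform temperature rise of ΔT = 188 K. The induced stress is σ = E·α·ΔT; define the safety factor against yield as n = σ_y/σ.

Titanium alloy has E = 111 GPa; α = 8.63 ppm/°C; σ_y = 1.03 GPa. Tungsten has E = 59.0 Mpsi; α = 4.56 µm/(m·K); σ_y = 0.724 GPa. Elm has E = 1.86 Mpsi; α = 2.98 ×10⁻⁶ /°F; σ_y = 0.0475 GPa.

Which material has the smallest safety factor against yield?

tungsten

With everything in SI (GPa, ×10⁻⁶/K, MPa):
  titanium alloy: E = 111.0, α = 8.63, σ_y = 1030 → σ = 180 MPa, n = 5.72
  tungsten: E = 406.8, α = 4.56, σ_y = 724.0 → σ = 349 MPa, n = 2.08
  elm: E = 12.82, α = 5.36, σ_y = 47.50 → σ = 12.9 MPa, n = 3.67
Tungsten has the lowest safety factor, n = 2.08.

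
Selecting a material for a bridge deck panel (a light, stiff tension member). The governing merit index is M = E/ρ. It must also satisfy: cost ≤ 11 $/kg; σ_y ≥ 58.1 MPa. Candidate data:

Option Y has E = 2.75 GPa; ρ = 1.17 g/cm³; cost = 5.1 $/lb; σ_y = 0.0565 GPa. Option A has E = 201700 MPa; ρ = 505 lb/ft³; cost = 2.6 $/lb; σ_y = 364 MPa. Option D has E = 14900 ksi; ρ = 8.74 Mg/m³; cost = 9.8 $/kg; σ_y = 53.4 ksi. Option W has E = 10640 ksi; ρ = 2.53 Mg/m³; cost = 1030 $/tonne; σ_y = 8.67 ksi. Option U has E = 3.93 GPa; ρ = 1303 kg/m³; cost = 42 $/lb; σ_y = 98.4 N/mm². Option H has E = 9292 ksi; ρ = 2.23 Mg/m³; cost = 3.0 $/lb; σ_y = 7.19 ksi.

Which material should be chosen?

Screen on constraints: cost ≤ 11 $/kg; σ_y ≥ 58.1 MPa. Survivors: option A, option D, option W.
After converting to SI:
  option A: E = 201.7 GPa, ρ = 8089 kg/m³
  option D: E = 102.7 GPa, ρ = 8740 kg/m³
  option W: E = 73.36 GPa, ρ = 2530 kg/m³
  option W: M = 29.0 MN·m/kg
  option A: M = 24.9 MN·m/kg
  option D: M = 11.8 MN·m/kg
Option W ranks first.

option W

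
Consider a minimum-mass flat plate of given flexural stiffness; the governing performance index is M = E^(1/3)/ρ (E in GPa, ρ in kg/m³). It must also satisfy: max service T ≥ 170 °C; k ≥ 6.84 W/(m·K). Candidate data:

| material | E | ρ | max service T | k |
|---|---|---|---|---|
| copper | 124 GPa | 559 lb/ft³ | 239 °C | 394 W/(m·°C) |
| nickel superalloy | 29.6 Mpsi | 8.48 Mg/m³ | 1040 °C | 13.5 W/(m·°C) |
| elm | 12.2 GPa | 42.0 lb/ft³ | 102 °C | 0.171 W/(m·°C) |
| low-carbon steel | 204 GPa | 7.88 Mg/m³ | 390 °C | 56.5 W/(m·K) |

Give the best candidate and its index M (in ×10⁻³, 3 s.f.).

low-carbon steel, M = 0.747×10⁻³

Screen on constraints: max service T ≥ 170 °C; k ≥ 6.84 W/(m·K). Survivors: copper, nickel superalloy, low-carbon steel.
Normalizing units and computing the index:
  copper: E = 124.0 GPa, ρ = 8954 kg/m³
  nickel superalloy: E = 204.1 GPa, ρ = 8480 kg/m³
  low-carbon steel: E = 204.0 GPa, ρ = 7880 kg/m³
  low-carbon steel: M = 0.747×10⁻³
  nickel superalloy: M = 0.694×10⁻³
  copper: M = 0.557×10⁻³
Low-carbon steel has the largest M.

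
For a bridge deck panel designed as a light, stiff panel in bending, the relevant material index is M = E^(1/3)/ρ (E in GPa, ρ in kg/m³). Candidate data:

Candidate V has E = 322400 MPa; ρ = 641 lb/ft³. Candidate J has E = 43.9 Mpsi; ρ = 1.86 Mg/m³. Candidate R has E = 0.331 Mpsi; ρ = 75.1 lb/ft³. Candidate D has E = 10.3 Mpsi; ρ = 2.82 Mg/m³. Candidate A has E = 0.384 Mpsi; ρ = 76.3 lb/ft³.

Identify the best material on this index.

In SI units:
  candidate V: E = 322.4 GPa, ρ = 10270 kg/m³
  candidate J: E = 302.7 GPa, ρ = 1860 kg/m³
  candidate R: E = 2.282 GPa, ρ = 1203 kg/m³
  candidate D: E = 71.02 GPa, ρ = 2820 kg/m³
  candidate A: E = 2.648 GPa, ρ = 1222 kg/m³
  candidate J: M = 3.61×10⁻³
  candidate D: M = 1.47×10⁻³
  candidate A: M = 1.13×10⁻³
  candidate R: M = 1.09×10⁻³
  candidate V: M = 0.668×10⁻³
Candidate J has the largest M.

candidate J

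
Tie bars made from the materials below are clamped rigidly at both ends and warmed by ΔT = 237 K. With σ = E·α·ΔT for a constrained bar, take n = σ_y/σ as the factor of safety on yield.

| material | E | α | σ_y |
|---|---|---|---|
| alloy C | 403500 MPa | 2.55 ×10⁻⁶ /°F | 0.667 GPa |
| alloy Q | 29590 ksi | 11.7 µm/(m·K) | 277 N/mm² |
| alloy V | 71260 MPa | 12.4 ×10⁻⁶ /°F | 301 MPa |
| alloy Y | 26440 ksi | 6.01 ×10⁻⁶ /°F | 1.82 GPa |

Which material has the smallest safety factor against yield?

alloy Q

Converting E to GPa, α to ×10⁻⁶/K, σ_y to MPa, then σ and n for each:
  alloy C: E = 403.5, α = 4.59, σ_y = 667.0 → σ = 439 MPa, n = 1.52
  alloy Q: E = 204.0, α = 11.7, σ_y = 277.0 → σ = 566 MPa, n = 0.490
  alloy V: E = 71.26, α = 22.3, σ_y = 301.0 → σ = 377 MPa, n = 0.799
  alloy Y: E = 182.3, α = 10.8, σ_y = 1820 → σ = 467 MPa, n = 3.89
The minimum is alloy Q at n = 0.490.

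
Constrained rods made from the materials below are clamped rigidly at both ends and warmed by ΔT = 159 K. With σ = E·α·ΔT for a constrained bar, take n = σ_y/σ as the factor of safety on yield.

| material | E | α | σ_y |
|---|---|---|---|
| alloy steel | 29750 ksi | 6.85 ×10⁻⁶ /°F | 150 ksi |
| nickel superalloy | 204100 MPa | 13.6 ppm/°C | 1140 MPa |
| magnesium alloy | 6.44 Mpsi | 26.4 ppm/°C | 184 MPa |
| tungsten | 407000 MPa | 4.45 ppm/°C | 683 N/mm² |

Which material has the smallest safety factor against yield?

Converting E to GPa, α to ×10⁻⁶/K, σ_y to MPa, then σ and n for each:
  alloy steel: E = 205.1, α = 12.3, σ_y = 1034 → σ = 402 MPa, n = 2.57
  nickel superalloy: E = 204.1, α = 13.6, σ_y = 1140 → σ = 441 MPa, n = 2.58
  magnesium alloy: E = 44.40, α = 26.4, σ_y = 184.0 → σ = 186 MPa, n = 0.987
  tungsten: E = 407.0, α = 4.45, σ_y = 683.0 → σ = 288 MPa, n = 2.37
Smallest n: magnesium alloy with n = 0.987.

magnesium alloy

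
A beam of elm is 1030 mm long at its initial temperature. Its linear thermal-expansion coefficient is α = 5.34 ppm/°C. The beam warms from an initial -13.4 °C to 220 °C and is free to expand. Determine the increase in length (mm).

ΔT = 220 − (-13.4) = 233.4 K.
ΔL = α·L₀·ΔT = 5.34×10⁻⁶ × 1030 mm × 233.4 K = 1.28 mm.

1.28 mm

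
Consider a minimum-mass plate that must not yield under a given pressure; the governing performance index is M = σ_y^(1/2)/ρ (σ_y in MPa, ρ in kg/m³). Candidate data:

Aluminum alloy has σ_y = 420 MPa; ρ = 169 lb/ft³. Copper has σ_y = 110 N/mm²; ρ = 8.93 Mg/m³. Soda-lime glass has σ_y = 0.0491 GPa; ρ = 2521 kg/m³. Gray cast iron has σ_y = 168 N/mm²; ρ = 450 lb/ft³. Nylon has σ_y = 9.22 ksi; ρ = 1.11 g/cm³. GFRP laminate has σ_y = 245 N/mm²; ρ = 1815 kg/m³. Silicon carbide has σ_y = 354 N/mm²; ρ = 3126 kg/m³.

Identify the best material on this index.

GFRP laminate

Putting every candidate on a common basis:
  aluminum alloy: σ_y = 420.0 MPa, ρ = 2707 kg/m³
  copper: σ_y = 110.0 MPa, ρ = 8930 kg/m³
  soda-lime glass: σ_y = 49.10 MPa, ρ = 2521 kg/m³
  gray cast iron: σ_y = 168.0 MPa, ρ = 7208 kg/m³
  nylon: σ_y = 63.57 MPa, ρ = 1110 kg/m³
  GFRP laminate: σ_y = 245.0 MPa, ρ = 1815 kg/m³
  silicon carbide: σ_y = 354.0 MPa, ρ = 3126 kg/m³
  GFRP laminate: M = 8.62×10⁻³
  aluminum alloy: M = 7.57×10⁻³
  nylon: M = 7.18×10⁻³
  silicon carbide: M = 6.02×10⁻³
  soda-lime glass: M = 2.78×10⁻³
  gray cast iron: M = 1.80×10⁻³
  copper: M = 1.17×10⁻³
GFRP laminate ranks first.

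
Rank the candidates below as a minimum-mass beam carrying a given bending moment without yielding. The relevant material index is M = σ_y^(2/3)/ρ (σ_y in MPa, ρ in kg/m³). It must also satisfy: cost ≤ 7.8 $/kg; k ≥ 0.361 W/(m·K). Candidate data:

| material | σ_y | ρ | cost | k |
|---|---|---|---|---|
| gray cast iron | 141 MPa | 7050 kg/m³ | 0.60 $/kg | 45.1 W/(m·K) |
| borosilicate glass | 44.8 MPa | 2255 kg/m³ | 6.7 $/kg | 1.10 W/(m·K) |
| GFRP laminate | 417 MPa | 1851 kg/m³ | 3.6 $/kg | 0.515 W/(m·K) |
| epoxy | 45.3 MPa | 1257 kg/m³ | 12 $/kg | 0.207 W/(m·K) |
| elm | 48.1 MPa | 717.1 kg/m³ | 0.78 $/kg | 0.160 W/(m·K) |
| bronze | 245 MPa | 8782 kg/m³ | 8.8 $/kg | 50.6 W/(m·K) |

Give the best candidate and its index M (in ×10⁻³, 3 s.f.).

Screen on constraints: cost ≤ 7.8 $/kg; k ≥ 0.361 W/(m·K). Survivors: gray cast iron, borosilicate glass, GFRP laminate.
Evaluate M for each candidate:
  GFRP laminate: M = 30.2×10⁻³
  borosilicate glass: M = 5.59×10⁻³
  gray cast iron: M = 3.84×10⁻³
GFRP laminate ranks first.

GFRP laminate, M = 30.2×10⁻³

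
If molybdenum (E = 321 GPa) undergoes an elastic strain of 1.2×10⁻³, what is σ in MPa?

σ = E·ε = 321000 MPa × 1.2×10⁻³ = 385 MPa.

385 MPa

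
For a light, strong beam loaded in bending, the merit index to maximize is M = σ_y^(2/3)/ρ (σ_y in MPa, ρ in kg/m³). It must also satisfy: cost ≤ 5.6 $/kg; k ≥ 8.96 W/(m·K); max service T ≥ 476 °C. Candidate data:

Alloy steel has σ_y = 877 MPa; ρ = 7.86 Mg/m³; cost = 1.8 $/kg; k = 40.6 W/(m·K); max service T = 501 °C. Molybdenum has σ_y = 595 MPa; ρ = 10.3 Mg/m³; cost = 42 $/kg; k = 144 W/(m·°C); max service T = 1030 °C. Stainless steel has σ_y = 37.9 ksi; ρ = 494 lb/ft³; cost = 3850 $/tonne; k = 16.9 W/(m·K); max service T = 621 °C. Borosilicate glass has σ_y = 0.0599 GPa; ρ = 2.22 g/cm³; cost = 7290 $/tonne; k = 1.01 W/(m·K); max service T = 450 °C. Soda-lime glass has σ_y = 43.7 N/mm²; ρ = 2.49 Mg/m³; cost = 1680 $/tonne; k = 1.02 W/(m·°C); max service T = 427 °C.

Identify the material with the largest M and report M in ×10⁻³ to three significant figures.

alloy steel, M = 11.7×10⁻³

Screen on constraints: cost ≤ 5.6 $/kg; k ≥ 8.96 W/(m·K); max service T ≥ 476 °C. Survivors: alloy steel, stainless steel.
In SI units:
  alloy steel: σ_y = 877.0 MPa, ρ = 7860 kg/m³
  stainless steel: σ_y = 261.3 MPa, ρ = 7913 kg/m³
  alloy steel: M = 11.7×10⁻³
  stainless steel: M = 5.17×10⁻³
The maximum is for alloy steel.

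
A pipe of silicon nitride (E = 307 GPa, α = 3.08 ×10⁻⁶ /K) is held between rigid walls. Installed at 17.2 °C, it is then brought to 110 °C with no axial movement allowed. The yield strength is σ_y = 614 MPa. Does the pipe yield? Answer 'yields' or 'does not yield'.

ΔT = 92.80 K. Constrained thermal stress σ = E·α·ΔT = 307.0×10³ MPa × 3.08×10⁻⁶ × 92.80 = 87.7 MPa (compressive).
Compare to σ_y = 614 MPa: σ < σ_y, so it does not yield.

does not yield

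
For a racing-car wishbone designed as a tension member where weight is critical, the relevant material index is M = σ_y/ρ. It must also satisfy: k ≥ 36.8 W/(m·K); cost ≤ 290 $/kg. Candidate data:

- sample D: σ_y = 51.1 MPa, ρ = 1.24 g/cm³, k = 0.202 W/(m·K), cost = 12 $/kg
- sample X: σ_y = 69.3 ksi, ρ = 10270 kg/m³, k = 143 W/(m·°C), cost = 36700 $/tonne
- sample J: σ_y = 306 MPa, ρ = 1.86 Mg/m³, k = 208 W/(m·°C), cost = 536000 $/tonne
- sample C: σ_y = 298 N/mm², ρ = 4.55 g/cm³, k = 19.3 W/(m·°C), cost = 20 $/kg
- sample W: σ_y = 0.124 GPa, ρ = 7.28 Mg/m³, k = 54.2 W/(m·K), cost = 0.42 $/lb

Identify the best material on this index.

Screen on constraints: k ≥ 36.8 W/(m·K); cost ≤ 290 $/kg. Survivors: sample X, sample W.
Normalizing units and computing the index:
  sample X: σ_y = 477.8 MPa, ρ = 10270 kg/m³
  sample W: σ_y = 124.0 MPa, ρ = 7280 kg/m³
  sample X: M = 46.5 kN·m/kg
  sample W: M = 17.0 kN·m/kg
Sample X has the largest M.

sample X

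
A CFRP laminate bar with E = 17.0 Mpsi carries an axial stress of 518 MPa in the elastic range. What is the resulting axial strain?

4.42×10⁻³

E = 17.0 Mpsi = 117.2 GPa = 117200 MPa.
ε = σ/E = 518 / 117200 = 4.42×10⁻³.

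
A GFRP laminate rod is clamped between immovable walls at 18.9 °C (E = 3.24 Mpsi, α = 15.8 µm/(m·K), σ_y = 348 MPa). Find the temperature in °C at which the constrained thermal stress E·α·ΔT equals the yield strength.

E = 3.24 Mpsi = 22.34 GPa.
E·α·ΔT = 348.0 MPa ⇒ ΔT = 348.0 / (22.34×10³ × 15.8×10⁻⁶) = 986.0 K.
T = 18.9 + 986.0 = 1005 °C.

1000 °C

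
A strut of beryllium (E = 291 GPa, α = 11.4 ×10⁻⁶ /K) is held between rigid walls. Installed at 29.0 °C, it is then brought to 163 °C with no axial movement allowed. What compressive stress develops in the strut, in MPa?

ΔT = 134.0 K. Constrained thermal stress σ = E·α·ΔT = 291.0×10³ MPa × 11.4×10⁻⁶ × 134.0 = 445 MPa (compressive).

445 MPa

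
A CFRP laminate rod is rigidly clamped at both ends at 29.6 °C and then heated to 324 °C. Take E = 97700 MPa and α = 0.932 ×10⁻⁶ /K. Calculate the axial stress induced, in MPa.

26.8 MPa

E = 97700 MPa = 97.70 GPa.
ΔT = 294.4 K. Constrained thermal stress σ = E·α·ΔT = 97.70×10³ MPa × 0.932×10⁻⁶ × 294.4 = 26.8 MPa (compressive).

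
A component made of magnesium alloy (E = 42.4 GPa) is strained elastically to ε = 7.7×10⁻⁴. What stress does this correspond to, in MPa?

32.6 MPa

σ = E·ε = 42400 MPa × 7.7×10⁻⁴ = 32.6 MPa.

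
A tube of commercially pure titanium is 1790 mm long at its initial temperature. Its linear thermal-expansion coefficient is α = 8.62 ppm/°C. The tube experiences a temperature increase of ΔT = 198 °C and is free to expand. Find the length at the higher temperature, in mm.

ΔL = α·L₀·ΔT = 8.62×10⁻⁶ × 1790 mm × 198.0 K = 3.06 mm.
L = L₀ + ΔL = 1790 + 3.06 = 1793.1 mm.

1793.1 mm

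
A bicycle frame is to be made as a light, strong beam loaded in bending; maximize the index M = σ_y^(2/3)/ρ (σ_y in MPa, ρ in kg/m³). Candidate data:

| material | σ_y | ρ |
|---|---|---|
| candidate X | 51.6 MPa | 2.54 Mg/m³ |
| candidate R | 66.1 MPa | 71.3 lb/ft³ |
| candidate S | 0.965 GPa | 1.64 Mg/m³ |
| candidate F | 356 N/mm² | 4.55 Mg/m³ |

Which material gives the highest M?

In SI units:
  candidate X: σ_y = 51.60 MPa, ρ = 2540 kg/m³
  candidate R: σ_y = 66.10 MPa, ρ = 1142 kg/m³
  candidate S: σ_y = 965.0 MPa, ρ = 1640 kg/m³
  candidate F: σ_y = 356.0 MPa, ρ = 4550 kg/m³
  candidate S: M = 59.5×10⁻³
  candidate R: M = 14.3×10⁻³
  candidate F: M = 11.0×10⁻³
  candidate X: M = 5.46×10⁻³
The maximum is for candidate S.

candidate S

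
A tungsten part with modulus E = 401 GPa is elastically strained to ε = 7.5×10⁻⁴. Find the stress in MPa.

301 MPa

σ = E·ε = 401000 MPa × 7.5×10⁻⁴ = 301 MPa.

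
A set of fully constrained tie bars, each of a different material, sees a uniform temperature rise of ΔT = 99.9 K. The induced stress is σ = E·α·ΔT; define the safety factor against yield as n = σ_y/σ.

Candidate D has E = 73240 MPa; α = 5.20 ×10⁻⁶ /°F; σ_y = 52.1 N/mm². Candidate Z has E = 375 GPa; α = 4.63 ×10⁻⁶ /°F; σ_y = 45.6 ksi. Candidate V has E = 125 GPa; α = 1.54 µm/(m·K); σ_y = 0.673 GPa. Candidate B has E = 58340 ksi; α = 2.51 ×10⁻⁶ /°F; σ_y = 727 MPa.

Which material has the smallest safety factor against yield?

candidate D

Per material, after unit conversion:
  candidate D: E = 73.24, α = 9.36, σ_y = 52.10 → σ = 68.5 MPa, n = 0.761
  candidate Z: E = 375.0, α = 8.33, σ_y = 314.4 → σ = 312 MPa, n = 1.01
  candidate V: E = 125.0, α = 1.54, σ_y = 673.0 → σ = 19.2 MPa, n = 35.0
  candidate B: E = 402.2, α = 4.52, σ_y = 727.0 → σ = 182 MPa, n = 4.00
Candidate D has the lowest safety factor, n = 0.761.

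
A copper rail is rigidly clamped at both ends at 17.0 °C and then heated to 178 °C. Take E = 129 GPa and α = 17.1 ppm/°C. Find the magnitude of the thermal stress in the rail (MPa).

355 MPa

ΔT = 161.0 K. Constrained thermal stress σ = E·α·ΔT = 129.0×10³ MPa × 17.1×10⁻⁶ × 161.0 = 355 MPa (compressive).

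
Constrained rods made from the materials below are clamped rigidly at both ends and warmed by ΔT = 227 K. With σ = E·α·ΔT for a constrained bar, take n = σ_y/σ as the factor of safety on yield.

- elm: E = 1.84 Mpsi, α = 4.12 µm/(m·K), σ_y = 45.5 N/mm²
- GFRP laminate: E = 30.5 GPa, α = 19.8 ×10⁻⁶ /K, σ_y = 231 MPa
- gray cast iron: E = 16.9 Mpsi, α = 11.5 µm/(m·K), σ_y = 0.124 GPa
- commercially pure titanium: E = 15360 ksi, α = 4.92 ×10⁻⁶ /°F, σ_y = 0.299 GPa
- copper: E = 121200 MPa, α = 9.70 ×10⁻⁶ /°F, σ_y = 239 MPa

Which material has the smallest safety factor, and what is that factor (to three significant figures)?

With everything in SI (GPa, ×10⁻⁶/K, MPa):
  elm: E = 12.69, α = 4.12, σ_y = 45.50 → σ = 11.9 MPa, n = 3.83
  GFRP laminate: E = 30.50, α = 19.8, σ_y = 231.0 → σ = 137 MPa, n = 1.69
  gray cast iron: E = 116.5, α = 11.5, σ_y = 124.0 → σ = 304 MPa, n = 0.408
  commercially pure titanium: E = 105.9, α = 8.86, σ_y = 299.0 → σ = 213 MPa, n = 1.40
  copper: E = 121.2, α = 17.5, σ_y = 239.0 → σ = 480 MPa, n = 0.498
Gray cast iron has the lowest safety factor, n = 0.408.

gray cast iron, n = 0.408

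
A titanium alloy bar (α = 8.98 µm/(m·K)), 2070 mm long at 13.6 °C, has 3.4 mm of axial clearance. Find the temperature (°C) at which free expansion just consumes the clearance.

197 °C

α·L₀·ΔT = 3.4 mm ⇒ ΔT = 3.4 / (8.98×10⁻⁶ × 2070.0) = 182.9 K.
T = 13.6 + 182.9 = 196.5 °C.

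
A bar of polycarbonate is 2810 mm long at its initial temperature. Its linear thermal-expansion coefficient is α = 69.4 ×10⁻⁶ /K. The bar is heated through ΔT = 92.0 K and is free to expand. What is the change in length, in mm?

17.9 mm

ΔL = α·L₀·ΔT = 69.4×10⁻⁶ × 2810 mm × 92.00 K = 17.9 mm.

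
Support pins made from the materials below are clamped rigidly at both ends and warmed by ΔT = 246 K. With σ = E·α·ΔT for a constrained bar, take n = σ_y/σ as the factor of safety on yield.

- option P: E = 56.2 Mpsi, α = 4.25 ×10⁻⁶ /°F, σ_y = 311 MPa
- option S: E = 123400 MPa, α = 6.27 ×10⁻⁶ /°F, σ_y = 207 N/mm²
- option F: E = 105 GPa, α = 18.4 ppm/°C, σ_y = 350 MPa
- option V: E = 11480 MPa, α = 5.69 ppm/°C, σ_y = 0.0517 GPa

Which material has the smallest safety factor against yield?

Converting E to GPa, α to ×10⁻⁶/K, σ_y to MPa, then σ and n for each:
  option P: E = 387.5, α = 7.65, σ_y = 311.0 → σ = 729 MPa, n = 0.426
  option S: E = 123.4, α = 11.3, σ_y = 207.0 → σ = 343 MPa, n = 0.604
  option F: E = 105.0, α = 18.4, σ_y = 350.0 → σ = 475 MPa, n = 0.736
  option V: E = 11.48, α = 5.69, σ_y = 51.70 → σ = 16.1 MPa, n = 3.22
Smallest n: option P with n = 0.426.

option P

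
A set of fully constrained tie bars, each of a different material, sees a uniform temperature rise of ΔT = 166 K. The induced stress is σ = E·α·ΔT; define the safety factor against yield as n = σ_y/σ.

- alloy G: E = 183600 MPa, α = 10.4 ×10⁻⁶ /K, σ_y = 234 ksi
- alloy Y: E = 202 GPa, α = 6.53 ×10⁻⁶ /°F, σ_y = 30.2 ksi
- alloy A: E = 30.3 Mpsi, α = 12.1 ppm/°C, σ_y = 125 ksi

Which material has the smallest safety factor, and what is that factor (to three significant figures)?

alloy Y, n = 0.528

Per material, after unit conversion:
  alloy G: E = 183.6, α = 10.4, σ_y = 1613 → σ = 317 MPa, n = 5.09
  alloy Y: E = 202.0, α = 11.8, σ_y = 208.2 → σ = 394 MPa, n = 0.528
  alloy A: E = 208.9, α = 12.1, σ_y = 861.8 → σ = 420 MPa, n = 2.05
Alloy Y has the lowest safety factor, n = 0.528.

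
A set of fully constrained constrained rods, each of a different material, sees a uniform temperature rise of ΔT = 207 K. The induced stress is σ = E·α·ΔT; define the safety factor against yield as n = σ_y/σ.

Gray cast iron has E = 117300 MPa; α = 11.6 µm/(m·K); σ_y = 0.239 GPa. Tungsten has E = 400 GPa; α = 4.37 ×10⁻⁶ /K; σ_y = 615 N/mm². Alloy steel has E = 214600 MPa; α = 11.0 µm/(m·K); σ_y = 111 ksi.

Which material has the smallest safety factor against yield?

gray cast iron

In consistent units (E in GPa, α in ×10⁻⁶/K, σ_y in MPa):
  gray cast iron: E = 117.3, α = 11.6, σ_y = 239.0 → σ = 282 MPa, n = 0.849
  tungsten: E = 400.0, α = 4.37, σ_y = 615.0 → σ = 362 MPa, n = 1.70
  alloy steel: E = 214.6, α = 11.0, σ_y = 765.3 → σ = 489 MPa, n = 1.57
Smallest n: gray cast iron with n = 0.849.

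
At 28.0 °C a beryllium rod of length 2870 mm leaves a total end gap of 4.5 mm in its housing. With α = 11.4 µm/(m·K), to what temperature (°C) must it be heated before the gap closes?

α·L₀·ΔT = 4.5 mm ⇒ ΔT = 4.5 / (11.4×10⁻⁶ × 2870.0) = 137.5 K.
T = 28.0 + 137.5 = 165.5 °C.

166 °C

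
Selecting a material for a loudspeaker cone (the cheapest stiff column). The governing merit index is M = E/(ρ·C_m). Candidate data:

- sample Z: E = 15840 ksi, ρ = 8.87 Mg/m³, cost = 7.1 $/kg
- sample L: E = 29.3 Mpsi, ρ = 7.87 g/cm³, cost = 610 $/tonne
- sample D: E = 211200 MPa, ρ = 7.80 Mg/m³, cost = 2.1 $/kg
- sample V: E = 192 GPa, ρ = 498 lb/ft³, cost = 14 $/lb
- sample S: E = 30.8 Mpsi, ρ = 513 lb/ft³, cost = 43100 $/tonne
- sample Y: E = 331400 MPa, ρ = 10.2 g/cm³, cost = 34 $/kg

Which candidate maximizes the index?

sample L

Convert each candidate to consistent units, then evaluate M:
  sample Z: E = 109.2 GPa, ρ = 8870 kg/m³, cost = 7.100 $/kg
  sample L: E = 202.0 GPa, ρ = 7870 kg/m³, cost = 0.6100 $/kg
  sample D: E = 211.2 GPa, ρ = 7800 kg/m³, cost = 2.100 $/kg
  sample V: E = 192.0 GPa, ρ = 7977 kg/m³, cost = 30.86 $/kg
  sample S: E = 212.4 GPa, ρ = 8217 kg/m³, cost = 43.10 $/kg
  sample Y: E = 331.4 GPa, ρ = 10200 kg/m³, cost = 34.00 $/kg
  sample L: M = 42.1 MN·m per $
  sample D: M = 12.9 MN·m per $
  sample Z: M = 1.73 MN·m per $
  sample Y: M = 0.956 MN·m per $
  sample V: M = 0.780 MN·m per $
  sample S: M = 0.600 MN·m per $
The maximum is for sample L.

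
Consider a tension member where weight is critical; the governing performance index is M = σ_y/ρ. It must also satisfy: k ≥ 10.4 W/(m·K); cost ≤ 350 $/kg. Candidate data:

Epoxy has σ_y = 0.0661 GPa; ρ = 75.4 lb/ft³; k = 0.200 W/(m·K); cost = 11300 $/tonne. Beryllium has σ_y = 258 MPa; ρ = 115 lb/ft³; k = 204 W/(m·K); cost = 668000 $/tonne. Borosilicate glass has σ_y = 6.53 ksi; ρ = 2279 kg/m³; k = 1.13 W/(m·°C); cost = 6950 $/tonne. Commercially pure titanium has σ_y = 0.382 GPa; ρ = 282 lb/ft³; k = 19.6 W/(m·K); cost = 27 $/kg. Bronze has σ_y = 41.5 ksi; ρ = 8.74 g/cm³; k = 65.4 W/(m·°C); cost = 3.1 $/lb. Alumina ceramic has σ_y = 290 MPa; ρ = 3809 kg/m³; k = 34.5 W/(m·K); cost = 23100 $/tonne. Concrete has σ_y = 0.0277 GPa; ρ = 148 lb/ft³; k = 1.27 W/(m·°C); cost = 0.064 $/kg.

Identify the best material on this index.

commercially pure titanium

Screen on constraints: k ≥ 10.4 W/(m·K); cost ≤ 350 $/kg. Survivors: commercially pure titanium, bronze, alumina ceramic.
Putting every candidate on a common basis:
  commercially pure titanium: σ_y = 382.0 MPa, ρ = 4517 kg/m³
  bronze: σ_y = 286.1 MPa, ρ = 8740 kg/m³
  alumina ceramic: σ_y = 290.0 MPa, ρ = 3809 kg/m³
  commercially pure titanium: M = 84.6 kN·m/kg
  alumina ceramic: M = 76.1 kN·m/kg
  bronze: M = 32.7 kN·m/kg
Highest index: commercially pure titanium.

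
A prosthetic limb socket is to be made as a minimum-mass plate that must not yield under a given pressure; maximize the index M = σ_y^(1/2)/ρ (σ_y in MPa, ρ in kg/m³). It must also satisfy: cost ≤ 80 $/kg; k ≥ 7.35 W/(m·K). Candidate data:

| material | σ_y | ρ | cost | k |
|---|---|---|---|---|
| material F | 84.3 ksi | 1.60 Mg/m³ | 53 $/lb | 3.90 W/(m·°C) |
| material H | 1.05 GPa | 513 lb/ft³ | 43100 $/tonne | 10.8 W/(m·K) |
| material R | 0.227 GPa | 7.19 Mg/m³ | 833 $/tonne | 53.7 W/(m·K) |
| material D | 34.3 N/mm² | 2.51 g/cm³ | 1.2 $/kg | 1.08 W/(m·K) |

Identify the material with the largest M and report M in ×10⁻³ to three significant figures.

Screen on constraints: cost ≤ 80 $/kg; k ≥ 7.35 W/(m·K). Survivors: material H, material R.
Normalizing units and computing the index:
  material H: σ_y = 1050 MPa, ρ = 8217 kg/m³
  material R: σ_y = 227.0 MPa, ρ = 7190 kg/m³
  material H: M = 3.94×10⁻³
  material R: M = 2.10×10⁻³
The maximum is for material H.

material H, M = 3.94×10⁻³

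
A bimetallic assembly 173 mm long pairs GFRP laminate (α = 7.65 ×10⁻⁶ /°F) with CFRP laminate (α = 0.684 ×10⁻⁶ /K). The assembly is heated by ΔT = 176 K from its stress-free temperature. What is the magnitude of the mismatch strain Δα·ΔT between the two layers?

GFRP laminate: α = 7.65×10⁻⁶/°F × 9/5 = 13.8×10⁻⁶/K.
Δα = |13.8 − 0.684|×10⁻⁶/K = 13.1×10⁻⁶/K.
Mismatch strain = Δα·ΔT = 13.1×10⁻⁶ × 176.0 = 2.30×10⁻³.

2.30×10⁻³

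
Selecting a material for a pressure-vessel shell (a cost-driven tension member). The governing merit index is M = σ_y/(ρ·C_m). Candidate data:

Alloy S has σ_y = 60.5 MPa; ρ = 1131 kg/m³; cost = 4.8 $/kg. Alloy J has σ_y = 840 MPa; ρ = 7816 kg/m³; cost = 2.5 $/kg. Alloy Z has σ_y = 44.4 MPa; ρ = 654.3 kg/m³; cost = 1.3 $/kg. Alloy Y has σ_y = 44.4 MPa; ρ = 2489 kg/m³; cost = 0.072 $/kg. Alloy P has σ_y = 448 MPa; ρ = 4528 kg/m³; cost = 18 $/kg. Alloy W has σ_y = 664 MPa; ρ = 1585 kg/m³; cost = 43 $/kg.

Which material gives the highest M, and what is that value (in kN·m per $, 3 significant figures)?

Per-candidate index values:
  alloy Y: M = 248 kN·m per $
  alloy Z: M = 52.2 kN·m per $
  alloy J: M = 43.0 kN·m per $
  alloy S: M = 11.1 kN·m per $
  alloy W: M = 9.74 kN·m per $
  alloy P: M = 5.50 kN·m per $
Highest index: alloy Y.

alloy Y, M = 248 kN·m per $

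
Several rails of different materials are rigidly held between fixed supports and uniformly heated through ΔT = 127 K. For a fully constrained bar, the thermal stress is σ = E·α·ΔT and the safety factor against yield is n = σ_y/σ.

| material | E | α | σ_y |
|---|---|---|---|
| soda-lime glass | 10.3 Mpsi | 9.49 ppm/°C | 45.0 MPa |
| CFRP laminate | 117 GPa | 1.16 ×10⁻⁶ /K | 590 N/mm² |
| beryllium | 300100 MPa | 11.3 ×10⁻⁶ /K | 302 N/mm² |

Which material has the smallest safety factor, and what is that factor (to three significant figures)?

With everything in SI (GPa, ×10⁻⁶/K, MPa):
  soda-lime glass: E = 71.02, α = 9.49, σ_y = 45.00 → σ = 85.6 MPa, n = 0.526
  CFRP laminate: E = 117.0, α = 1.16, σ_y = 590.0 → σ = 17.2 MPa, n = 34.2
  beryllium: E = 300.1, α = 11.3, σ_y = 302.0 → σ = 431 MPa, n = 0.701
Smallest n: soda-lime glass with n = 0.526.

soda-lime glass, n = 0.526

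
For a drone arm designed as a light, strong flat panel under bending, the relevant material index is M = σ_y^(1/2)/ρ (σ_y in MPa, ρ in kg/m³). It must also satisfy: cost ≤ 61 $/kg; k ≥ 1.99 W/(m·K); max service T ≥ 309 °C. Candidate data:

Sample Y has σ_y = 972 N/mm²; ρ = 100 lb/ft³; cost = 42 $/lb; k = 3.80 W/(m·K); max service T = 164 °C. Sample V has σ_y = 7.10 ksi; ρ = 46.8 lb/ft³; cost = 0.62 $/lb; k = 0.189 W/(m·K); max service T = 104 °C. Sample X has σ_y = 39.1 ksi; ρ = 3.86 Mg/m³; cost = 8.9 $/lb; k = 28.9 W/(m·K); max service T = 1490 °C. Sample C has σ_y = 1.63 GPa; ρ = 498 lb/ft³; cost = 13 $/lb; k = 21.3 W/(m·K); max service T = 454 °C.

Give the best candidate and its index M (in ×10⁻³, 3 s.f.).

Screen on constraints: cost ≤ 61 $/kg; k ≥ 1.99 W/(m·K); max service T ≥ 309 °C. Survivors: sample X, sample C.
Convert each candidate to consistent units, then evaluate M:
  sample X: σ_y = 269.6 MPa, ρ = 3860 kg/m³
  sample C: σ_y = 1630 MPa, ρ = 7977 kg/m³
  sample C: M = 5.06×10⁻³
  sample X: M = 4.25×10⁻³
Sample C has the largest M.

sample C, M = 5.06×10⁻³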